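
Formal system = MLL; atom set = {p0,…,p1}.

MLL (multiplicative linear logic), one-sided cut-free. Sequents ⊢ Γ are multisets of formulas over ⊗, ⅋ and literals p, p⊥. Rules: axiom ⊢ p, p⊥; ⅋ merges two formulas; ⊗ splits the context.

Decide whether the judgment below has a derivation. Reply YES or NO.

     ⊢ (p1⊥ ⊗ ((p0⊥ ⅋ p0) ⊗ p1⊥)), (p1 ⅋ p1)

Derivation trace:
[⅋]  ⊢ (p1⊥ ⊗ ((p0⊥ ⅋ p0) ⊗ p1⊥)), (p1 ⅋ p1)
  [⊗]  ⊢ p1, p1, (p1⊥ ⊗ ((p0⊥ ⅋ p0) ⊗ p1⊥))
    [Ax]  ⊢ p1, p1⊥
    [⊗]  ⊢ p1, ((p0⊥ ⅋ p0) ⊗ p1⊥)
      [⅋]  ⊢ (p0⊥ ⅋ p0)
        [Ax]  ⊢ p0, p0⊥
      [Ax]  ⊢ p1, p1⊥

Result: YES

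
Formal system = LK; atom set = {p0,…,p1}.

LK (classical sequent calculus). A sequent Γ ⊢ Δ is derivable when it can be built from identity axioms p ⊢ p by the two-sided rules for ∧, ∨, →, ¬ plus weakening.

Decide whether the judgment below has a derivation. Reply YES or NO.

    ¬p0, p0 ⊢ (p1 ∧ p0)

Derivation (root first):
[∧R] ¬p0, p0 ⊢ (p1 ∧ p0)
  [WR] p0, ¬p0 ⊢ p1
    [¬L] p0, ¬p0 ⊢ 
      [Ax] p0 ⊢ p0
  [Ax] p0 ⊢ p0

Result: YES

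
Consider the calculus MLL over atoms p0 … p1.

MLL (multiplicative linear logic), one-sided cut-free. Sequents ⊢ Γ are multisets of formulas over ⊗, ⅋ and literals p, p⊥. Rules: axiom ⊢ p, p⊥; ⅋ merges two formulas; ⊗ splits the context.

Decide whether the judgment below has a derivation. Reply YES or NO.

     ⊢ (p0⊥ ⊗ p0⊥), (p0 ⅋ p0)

Derivation (root first):
[⅋]  ⊢ (p0⊥ ⊗ p0⊥), (p0 ⅋ p0)
  [⊗]  ⊢ p0, p0, (p0⊥ ⊗ p0⊥)
    [Ax]  ⊢ p0, p0⊥
    [Ax]  ⊢ p0, p0⊥

Result: YES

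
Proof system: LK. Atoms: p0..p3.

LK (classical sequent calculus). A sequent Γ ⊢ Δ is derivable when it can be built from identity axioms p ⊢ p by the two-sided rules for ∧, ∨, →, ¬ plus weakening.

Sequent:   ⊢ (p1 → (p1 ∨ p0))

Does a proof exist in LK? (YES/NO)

Proof tree:
[→R]  ⊢ (p1 → (p1 ∨ p0))
  [∨R] p1 ⊢ (p1 ∨ p0)
    [WR] p1 ⊢ p1, p0
      [Ax] p1 ⊢ p1

Result: YES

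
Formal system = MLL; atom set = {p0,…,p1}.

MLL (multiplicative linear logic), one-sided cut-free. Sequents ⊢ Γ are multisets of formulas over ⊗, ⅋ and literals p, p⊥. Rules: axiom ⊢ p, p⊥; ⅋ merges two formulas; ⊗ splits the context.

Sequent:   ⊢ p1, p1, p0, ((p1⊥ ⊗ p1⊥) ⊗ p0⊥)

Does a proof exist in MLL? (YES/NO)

Derivation trace:
[⊗]  ⊢ p1, p1, p0, ((p1⊥ ⊗ p1⊥) ⊗ p0⊥)
  [⊗]  ⊢ p1, p1, (p1⊥ ⊗ p1⊥)
    [Ax]  ⊢ p1, p1⊥
    [Ax]  ⊢ p1, p1⊥
  [Ax]  ⊢ p0, p0⊥

Result: YES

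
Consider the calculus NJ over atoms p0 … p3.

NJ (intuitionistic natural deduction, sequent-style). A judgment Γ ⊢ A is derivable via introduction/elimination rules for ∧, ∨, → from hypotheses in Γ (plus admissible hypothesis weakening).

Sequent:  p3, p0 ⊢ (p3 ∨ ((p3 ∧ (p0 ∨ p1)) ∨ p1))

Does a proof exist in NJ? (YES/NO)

Proof tree:
[∨I₂] p3, p0 ⊢ (p3 ∨ ((p3 ∧ (p0 ∨ p1)) ∨ p1))
  [∨I₁] p3, p0 ⊢ ((p3 ∧ (p0 ∨ p1)) ∨ p1)
    [∧I] p3, p0 ⊢ (p3 ∧ (p0 ∨ p1))
      [Ax] p3 ⊢ p3
      [∨I₁] p0 ⊢ (p0 ∨ p1)
        [Ax] p0 ⊢ p0

Result: YES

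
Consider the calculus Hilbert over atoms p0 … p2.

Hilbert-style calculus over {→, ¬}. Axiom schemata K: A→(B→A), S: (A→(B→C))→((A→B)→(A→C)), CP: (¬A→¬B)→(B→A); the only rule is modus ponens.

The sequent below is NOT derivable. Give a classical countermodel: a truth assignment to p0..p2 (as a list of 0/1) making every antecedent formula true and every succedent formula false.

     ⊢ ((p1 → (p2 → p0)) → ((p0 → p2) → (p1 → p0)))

Search for a countermodel by truth-table:
  v=000: Γ:[] Δ:[((p1 → (p2 → p0)) → ((p0 → p2) → (p1 → p0)))=T] refutes=False
  v=001: Γ:[] Δ:[((p1 → (p2 → p0)) → ((p0 → p2) → (p1 → p0)))=T] refutes=False
  v=010: Γ:[] Δ:[((p1 → (p2 → p0)) → ((p0 → p2) → (p1 → p0)))=F] refutes=True  ← countermodel

Result: [0, 1, 0]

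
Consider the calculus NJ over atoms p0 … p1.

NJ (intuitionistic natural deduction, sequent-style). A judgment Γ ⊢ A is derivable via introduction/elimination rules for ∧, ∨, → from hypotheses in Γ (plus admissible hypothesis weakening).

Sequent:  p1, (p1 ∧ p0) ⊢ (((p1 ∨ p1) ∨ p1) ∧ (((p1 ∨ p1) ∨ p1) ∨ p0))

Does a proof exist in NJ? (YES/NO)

Proof tree:
[∧I] p1, (p1 ∧ p0) ⊢ (((p1 ∨ p1) ∨ p1) ∧ (((p1 ∨ p1) ∨ p1) ∨ p0))
  [Wk] p1, (p1 ∧ p0) ⊢ ((p1 ∨ p1) ∨ p1)
    [∨I₁] p1 ⊢ ((p1 ∨ p1) ∨ p1)
      [∨I₂] p1 ⊢ (p1 ∨ p1)
        [Ax] p1 ⊢ p1
  [∨I₁] p1 ⊢ (((p1 ∨ p1) ∨ p1) ∨ p0)
    [∨I₁] p1 ⊢ ((p1 ∨ p1) ∨ p1)
      [∨I₂] p1 ⊢ (p1 ∨ p1)
        [Ax] p1 ⊢ p1

Result: YES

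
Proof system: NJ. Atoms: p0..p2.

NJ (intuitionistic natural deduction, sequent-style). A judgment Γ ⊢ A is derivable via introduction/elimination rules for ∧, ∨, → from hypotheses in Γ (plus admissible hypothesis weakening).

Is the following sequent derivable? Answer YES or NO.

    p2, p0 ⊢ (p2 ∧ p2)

Proof tree:
[Wk] p2, p0 ⊢ (p2 ∧ p2)
  [∧I] p2 ⊢ (p2 ∧ p2)
    [Ax] p2 ⊢ p2
    [Ax] p2 ⊢ p2

Result: YES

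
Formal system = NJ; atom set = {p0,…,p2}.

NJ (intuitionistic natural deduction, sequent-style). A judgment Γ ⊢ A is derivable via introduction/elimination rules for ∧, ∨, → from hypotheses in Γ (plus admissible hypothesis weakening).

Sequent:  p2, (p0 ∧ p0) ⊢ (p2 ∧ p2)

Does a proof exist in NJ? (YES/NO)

Derivation trace:
[∧I] p2, (p0 ∧ p0) ⊢ (p2 ∧ p2)
  [Ax] p2 ⊢ p2
  [Wk] p2, (p0 ∧ p0) ⊢ p2
    [Ax] p2 ⊢ p2

Result: YES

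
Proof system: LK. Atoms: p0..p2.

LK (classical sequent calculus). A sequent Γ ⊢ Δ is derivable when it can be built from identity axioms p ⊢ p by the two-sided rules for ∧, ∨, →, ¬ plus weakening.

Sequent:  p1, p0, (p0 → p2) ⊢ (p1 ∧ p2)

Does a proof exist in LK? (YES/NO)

Proof tree:
[→L] p1, p0, (p0 → p2) ⊢ (p1 ∧ p2)
  [Ax] p0 ⊢ p0
  [∧R] p1, p2 ⊢ (p1 ∧ p2)
    [Ax] p1 ⊢ p1
    [Ax] p2 ⊢ p2

Result: YES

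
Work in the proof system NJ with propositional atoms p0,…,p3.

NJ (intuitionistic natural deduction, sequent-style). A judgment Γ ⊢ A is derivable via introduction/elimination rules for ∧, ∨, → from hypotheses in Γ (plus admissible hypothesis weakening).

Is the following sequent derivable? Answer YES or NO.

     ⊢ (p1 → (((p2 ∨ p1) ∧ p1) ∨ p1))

Derivation (root first):
[→I]  ⊢ (p1 → (((p2 ∨ p1) ∧ p1) ∨ p1))
  [∨I₁] p1 ⊢ (((p2 ∨ p1) ∧ p1) ∨ p1)
    [∧I] p1 ⊢ ((p2 ∨ p1) ∧ p1)
      [∨I₂] p1 ⊢ (p2 ∨ p1)
        [Ax] p1 ⊢ p1
      [Ax] p1 ⊢ p1

Result: YES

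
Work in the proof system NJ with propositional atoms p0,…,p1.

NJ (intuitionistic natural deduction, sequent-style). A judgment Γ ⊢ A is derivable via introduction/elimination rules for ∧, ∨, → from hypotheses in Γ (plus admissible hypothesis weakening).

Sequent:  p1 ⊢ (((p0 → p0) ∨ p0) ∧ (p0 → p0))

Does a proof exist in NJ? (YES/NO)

Derivation (root first):
[Wk] p1 ⊢ (((p0 → p0) ∨ p0) ∧ (p0 → p0))
  [∧I]  ⊢ (((p0 → p0) ∨ p0) ∧ (p0 → p0))
    [∨I₁]  ⊢ ((p0 → p0) ∨ p0)
      [→I]  ⊢ (p0 → p0)
        [Ax] p0 ⊢ p0
    [→I]  ⊢ (p0 → p0)
      [Ax] p0 ⊢ p0

Result: YES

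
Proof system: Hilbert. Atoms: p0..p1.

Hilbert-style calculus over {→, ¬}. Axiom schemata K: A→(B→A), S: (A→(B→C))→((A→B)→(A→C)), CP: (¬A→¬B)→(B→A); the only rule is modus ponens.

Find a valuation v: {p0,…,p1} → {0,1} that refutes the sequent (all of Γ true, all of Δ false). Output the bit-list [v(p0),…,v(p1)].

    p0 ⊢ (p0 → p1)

Search for a countermodel by truth-table:
  v=00: Γ:[p0=F] Δ:[(p0 → p1)=T] refutes=False
  v=01: Γ:[p0=F] Δ:[(p0 → p1)=T] refutes=False
  v=10: Γ:[p0=T] Δ:[(p0 → p1)=F] refutes=True  ← countermodel

Result: [1, 0]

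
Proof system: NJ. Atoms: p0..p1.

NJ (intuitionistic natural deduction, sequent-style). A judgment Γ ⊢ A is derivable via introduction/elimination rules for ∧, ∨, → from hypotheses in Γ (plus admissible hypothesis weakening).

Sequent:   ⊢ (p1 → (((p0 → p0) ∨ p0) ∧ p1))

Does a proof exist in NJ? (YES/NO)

Derivation (root first):
[→I]  ⊢ (p1 → (((p0 → p0) ∨ p0) ∧ p1))
  [∧I] p1 ⊢ (((p0 → p0) ∨ p0) ∧ p1)
    [∨I₁]  ⊢ ((p0 → p0) ∨ p0)
      [→I]  ⊢ (p0 → p0)
        [Ax] p0 ⊢ p0
    [Ax] p1 ⊢ p1

Result: YES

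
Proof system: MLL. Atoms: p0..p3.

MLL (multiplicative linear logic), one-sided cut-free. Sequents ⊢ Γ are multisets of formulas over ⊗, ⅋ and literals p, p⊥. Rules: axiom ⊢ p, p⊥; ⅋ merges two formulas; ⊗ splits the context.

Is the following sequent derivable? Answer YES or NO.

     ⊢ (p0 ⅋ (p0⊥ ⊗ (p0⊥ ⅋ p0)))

Proof tree:
[⅋]  ⊢ (p0 ⅋ (p0⊥ ⊗ (p0⊥ ⅋ p0)))
  [⊗]  ⊢ p0, (p0⊥ ⊗ (p0⊥ ⅋ p0))
    [Ax]  ⊢ p0, p0⊥
    [⅋]  ⊢ (p0⊥ ⅋ p0)
      [Ax]  ⊢ p0, p0⊥

Result: YES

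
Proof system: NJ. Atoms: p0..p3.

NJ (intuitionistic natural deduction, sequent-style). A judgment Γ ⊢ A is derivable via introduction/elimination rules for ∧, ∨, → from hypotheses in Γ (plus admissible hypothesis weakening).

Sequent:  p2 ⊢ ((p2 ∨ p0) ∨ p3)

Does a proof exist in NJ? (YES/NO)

Proof tree:
[∨I₁] p2 ⊢ ((p2 ∨ p0) ∨ p3)
  [∨I₁] p2 ⊢ (p2 ∨ p0)
    [Ax] p2 ⊢ p2

Result: YES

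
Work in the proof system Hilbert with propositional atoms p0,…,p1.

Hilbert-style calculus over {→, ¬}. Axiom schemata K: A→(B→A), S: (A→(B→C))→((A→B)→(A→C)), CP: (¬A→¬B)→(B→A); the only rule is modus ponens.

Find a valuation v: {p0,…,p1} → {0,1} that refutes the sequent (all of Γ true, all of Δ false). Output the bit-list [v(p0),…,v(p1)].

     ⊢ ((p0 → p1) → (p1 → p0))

Truth-table refutation:
  v=00: Γ:[] Δ:[((p0 → p1) → (p1 → p0))=T] refutes=False
  v=01: Γ:[] Δ:[((p0 → p1) → (p1 → p0))=F] refutes=True  ← countermodel

Result: [0, 1]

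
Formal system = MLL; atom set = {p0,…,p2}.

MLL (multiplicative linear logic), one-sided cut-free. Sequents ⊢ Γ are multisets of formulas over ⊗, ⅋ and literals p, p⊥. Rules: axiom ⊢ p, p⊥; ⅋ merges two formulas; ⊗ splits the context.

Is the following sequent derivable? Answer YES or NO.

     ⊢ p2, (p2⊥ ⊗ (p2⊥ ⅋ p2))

Derivation trace:
[⊗]  ⊢ p2, (p2⊥ ⊗ (p2⊥ ⅋ p2))
  [Ax]  ⊢ p2, p2⊥
  [⅋]  ⊢ (p2⊥ ⅋ p2)
    [Ax]  ⊢ p2, p2⊥

Result: YES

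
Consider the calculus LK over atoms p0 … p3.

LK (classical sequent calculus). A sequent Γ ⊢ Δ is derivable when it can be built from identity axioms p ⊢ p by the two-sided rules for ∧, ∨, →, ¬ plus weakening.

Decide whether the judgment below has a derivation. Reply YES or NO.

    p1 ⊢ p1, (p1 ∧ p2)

Derivation (root first):
[∧R] p1 ⊢ p1, (p1 ∧ p2)
  [Ax] p1 ⊢ p1
  [WR] p1 ⊢ p1, p2
    [Ax] p1 ⊢ p1

Result: YES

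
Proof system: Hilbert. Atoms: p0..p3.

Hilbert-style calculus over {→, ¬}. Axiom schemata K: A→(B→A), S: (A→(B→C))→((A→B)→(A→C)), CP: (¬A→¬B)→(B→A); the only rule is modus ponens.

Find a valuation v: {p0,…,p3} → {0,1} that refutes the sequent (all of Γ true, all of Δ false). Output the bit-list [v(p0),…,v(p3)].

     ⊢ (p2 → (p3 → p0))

Enumerate valuations to refute Γ ⊢ Δ:
  v=0000: Γ:[] Δ:[(p2 → (p3 → p0))=T] refutes=False
  v=0001: Γ:[] Δ:[(p2 → (p3 → p0))=T] refutes=False
  v=0010: Γ:[] Δ:[(p2 → (p3 → p0))=T] refutes=False
  v=0011: Γ:[] Δ:[(p2 → (p3 → p0))=F] refutes=True  ← countermodel

Result: [0, 0, 1, 1]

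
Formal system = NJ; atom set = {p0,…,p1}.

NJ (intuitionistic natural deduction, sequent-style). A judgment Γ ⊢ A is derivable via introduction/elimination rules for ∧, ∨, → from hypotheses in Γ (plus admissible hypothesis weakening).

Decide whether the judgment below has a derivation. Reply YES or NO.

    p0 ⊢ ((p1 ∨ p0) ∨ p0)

Derivation trace:
[∨I₁] p0 ⊢ ((p1 ∨ p0) ∨ p0)
  [∨I₂] p0 ⊢ (p1 ∨ p0)
    [Ax] p0 ⊢ p0

Result: YES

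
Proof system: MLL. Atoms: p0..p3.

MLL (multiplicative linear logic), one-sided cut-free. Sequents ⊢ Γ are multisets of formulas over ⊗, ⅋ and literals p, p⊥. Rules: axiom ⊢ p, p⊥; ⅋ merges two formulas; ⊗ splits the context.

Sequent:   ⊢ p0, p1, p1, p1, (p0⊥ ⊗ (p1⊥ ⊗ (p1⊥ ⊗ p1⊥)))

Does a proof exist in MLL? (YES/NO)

Proof tree:
[⊗]  ⊢ p0, p1, p1, p1, (p0⊥ ⊗ (p1⊥ ⊗ (p1⊥ ⊗ p1⊥)))
  [Ax]  ⊢ p0, p0⊥
  [⊗]  ⊢ p1, p1, p1, (p1⊥ ⊗ (p1⊥ ⊗ p1⊥))
    [Ax]  ⊢ p1, p1⊥
    [⊗]  ⊢ p1, p1, (p1⊥ ⊗ p1⊥)
      [Ax]  ⊢ p1, p1⊥
      [Ax]  ⊢ p1, p1⊥

Result: YES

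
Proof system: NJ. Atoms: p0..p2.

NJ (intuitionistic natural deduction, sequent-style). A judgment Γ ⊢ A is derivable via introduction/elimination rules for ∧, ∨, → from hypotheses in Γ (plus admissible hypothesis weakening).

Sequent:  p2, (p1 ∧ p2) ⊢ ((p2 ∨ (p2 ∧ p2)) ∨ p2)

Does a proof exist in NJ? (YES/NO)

Derivation (root first):
[∨I₁] p2, (p1 ∧ p2) ⊢ ((p2 ∨ (p2 ∧ p2)) ∨ p2)
  [∨I₂] p2, (p1 ∧ p2) ⊢ (p2 ∨ (p2 ∧ p2))
    [Wk] p2, (p1 ∧ p2) ⊢ (p2 ∧ p2)
      [∧I] p2 ⊢ (p2 ∧ p2)
        [Ax] p2 ⊢ p2
        [Ax] p2 ⊢ p2

Result: YES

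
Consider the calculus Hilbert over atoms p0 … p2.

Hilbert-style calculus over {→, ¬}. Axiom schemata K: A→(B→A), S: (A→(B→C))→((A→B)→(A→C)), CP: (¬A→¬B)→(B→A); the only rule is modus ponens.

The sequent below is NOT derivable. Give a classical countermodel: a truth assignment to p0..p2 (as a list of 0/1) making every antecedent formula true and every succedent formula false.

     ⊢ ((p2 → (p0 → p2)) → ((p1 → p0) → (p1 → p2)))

Truth-table refutation:
  v=000: Γ:[] Δ:[((p2 → (p0 → p2)) → ((p1 → p0) → (p1 → p2)))=T] refutes=False
  v=001: Γ:[] Δ:[((p2 → (p0 → p2)) → ((p1 → p0) → (p1 → p2)))=T] refutes=False
  v=010: Γ:[] Δ:[((p2 → (p0 → p2)) → ((p1 → p0) → (p1 → p2)))=T] refutes=False
  v=011: Γ:[] Δ:[((p2 → (p0 → p2)) → ((p1 → p0) → (p1 → p2)))=T] refutes=False
  v=100: Γ:[] Δ:[((p2 → (p0 → p2)) → ((p1 → p0) → (p1 → p2)))=T] refutes=False
  v=101: Γ:[] Δ:[((p2 → (p0 → p2)) → ((p1 → p0) → (p1 → p2)))=T] refutes=False
  v=110: Γ:[] Δ:[((p2 → (p0 → p2)) → ((p1 → p0) → (p1 → p2)))=F] refutes=True  ← countermodel

Result: [1, 1, 0]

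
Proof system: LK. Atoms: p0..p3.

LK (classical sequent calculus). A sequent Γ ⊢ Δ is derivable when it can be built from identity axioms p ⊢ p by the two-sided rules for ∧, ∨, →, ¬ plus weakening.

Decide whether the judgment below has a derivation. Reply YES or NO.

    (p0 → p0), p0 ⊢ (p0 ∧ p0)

Derivation trace:
[∧R] (p0 → p0), p0 ⊢ (p0 ∧ p0)
  [→L] p0, (p0 → p0) ⊢ p0
    [Ax] p0 ⊢ p0
    [Ax] p0 ⊢ p0
  [Ax] p0 ⊢ p0

Result: YES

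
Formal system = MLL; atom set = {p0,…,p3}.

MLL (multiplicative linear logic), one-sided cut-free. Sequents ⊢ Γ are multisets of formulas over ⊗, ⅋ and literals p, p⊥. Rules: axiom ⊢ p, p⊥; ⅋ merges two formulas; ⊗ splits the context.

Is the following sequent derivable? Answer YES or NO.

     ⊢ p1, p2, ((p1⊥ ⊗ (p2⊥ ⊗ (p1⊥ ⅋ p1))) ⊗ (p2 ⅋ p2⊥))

Proof tree:
[⊗]  ⊢ p1, p2, ((p1⊥ ⊗ (p2⊥ ⊗ (p1⊥ ⅋ p1))) ⊗ (p2 ⅋ p2⊥))
  [⊗]  ⊢ p1, p2, (p1⊥ ⊗ (p2⊥ ⊗ (p1⊥ ⅋ p1)))
    [Ax]  ⊢ p1, p1⊥
    [⊗]  ⊢ p2, (p2⊥ ⊗ (p1⊥ ⅋ p1))
      [Ax]  ⊢ p2, p2⊥
      [⅋]  ⊢ (p1⊥ ⅋ p1)
        [Ax]  ⊢ p1, p1⊥
  [⅋]  ⊢ (p2 ⅋ p2⊥)
    [Ax]  ⊢ p2, p2⊥

Result: YES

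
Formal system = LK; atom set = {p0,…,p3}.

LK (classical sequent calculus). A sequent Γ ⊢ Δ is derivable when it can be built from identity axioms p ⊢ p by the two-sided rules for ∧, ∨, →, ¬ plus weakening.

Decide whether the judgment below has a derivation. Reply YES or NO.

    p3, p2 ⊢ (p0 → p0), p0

Derivation (root first):
[WR] p3, p2 ⊢ (p0 → p0), p0
  [WL] p3, p2 ⊢ (p0 → p0)
    [WL] p3 ⊢ (p0 → p0)
      [→R]  ⊢ (p0 → p0)
        [Ax] p0 ⊢ p0

Result: YES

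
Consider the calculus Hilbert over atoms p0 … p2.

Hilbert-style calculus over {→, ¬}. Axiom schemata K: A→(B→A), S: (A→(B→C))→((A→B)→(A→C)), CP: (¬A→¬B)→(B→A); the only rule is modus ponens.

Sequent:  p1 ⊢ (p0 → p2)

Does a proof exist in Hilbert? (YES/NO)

Enumerate valuations to refute Γ ⊢ Δ:
  v=000: Γ:[p1=F] Δ:[(p0 → p2)=T] refutes=False
  v=001: Γ:[p1=F] Δ:[(p0 → p2)=T] refutes=False
  v=010: Γ:[p1=T] Δ:[(p0 → p2)=T] refutes=False
  v=011: Γ:[p1=T] Δ:[(p0 → p2)=T] refutes=False
  v=100: Γ:[p1=F] Δ:[(p0 → p2)=F] refutes=False
  v=101: Γ:[p1=F] Δ:[(p0 → p2)=T] refutes=False
  v=110: Γ:[p1=T] Δ:[(p0 → p2)=F] refutes=True  ← countermodel

Result: NO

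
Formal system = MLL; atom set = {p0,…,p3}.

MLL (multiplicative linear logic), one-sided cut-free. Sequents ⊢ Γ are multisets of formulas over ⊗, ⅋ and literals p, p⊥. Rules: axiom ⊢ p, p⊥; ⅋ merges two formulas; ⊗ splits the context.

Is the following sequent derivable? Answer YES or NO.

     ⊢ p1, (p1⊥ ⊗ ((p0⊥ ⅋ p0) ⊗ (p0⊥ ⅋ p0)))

Derivation trace:
[⊗]  ⊢ p1, (p1⊥ ⊗ ((p0⊥ ⅋ p0) ⊗ (p0⊥ ⅋ p0)))
  [Ax]  ⊢ p1, p1⊥
  [⊗]  ⊢ ((p0⊥ ⅋ p0) ⊗ (p0⊥ ⅋ p0))
    [⅋]  ⊢ (p0⊥ ⅋ p0)
      [Ax]  ⊢ p0, p0⊥
    [⅋]  ⊢ (p0⊥ ⅋ p0)
      [Ax]  ⊢ p0, p0⊥

Result: YES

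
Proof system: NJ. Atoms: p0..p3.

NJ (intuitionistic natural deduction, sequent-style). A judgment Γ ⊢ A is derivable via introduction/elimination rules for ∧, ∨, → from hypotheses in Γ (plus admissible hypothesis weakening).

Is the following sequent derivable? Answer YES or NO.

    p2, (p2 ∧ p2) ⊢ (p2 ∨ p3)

Derivation trace:
[Wk] p2, (p2 ∧ p2) ⊢ (p2 ∨ p3)
  [∨I₁] p2 ⊢ (p2 ∨ p3)
    [Ax] p2 ⊢ p2

Result: YES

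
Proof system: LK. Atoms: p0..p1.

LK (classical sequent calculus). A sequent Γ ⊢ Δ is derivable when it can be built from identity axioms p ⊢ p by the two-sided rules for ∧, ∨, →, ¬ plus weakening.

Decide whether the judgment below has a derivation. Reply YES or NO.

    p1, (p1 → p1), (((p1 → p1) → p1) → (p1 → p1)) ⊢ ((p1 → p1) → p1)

Derivation (root first):
[→L] p1, (p1 → p1), (((p1 → p1) → p1) → (p1 → p1)) ⊢ ((p1 → p1) → p1)
  [→L] p1, (p1 → p1) ⊢ ((p1 → p1) → p1)
    [Ax] p1 ⊢ p1
    [→R] p1 ⊢ ((p1 → p1) → p1)
      [→L] p1, (p1 → p1) ⊢ p1
        [Ax] p1 ⊢ p1
        [Ax] p1 ⊢ p1
  [→L] p1, (p1 → p1) ⊢ ((p1 → p1) → p1)
    [Ax] p1 ⊢ p1
    [→R] p1 ⊢ ((p1 → p1) → p1)
      [→L] p1, (p1 → p1) ⊢ p1
        [Ax] p1 ⊢ p1
        [Ax] p1 ⊢ p1

Result: YES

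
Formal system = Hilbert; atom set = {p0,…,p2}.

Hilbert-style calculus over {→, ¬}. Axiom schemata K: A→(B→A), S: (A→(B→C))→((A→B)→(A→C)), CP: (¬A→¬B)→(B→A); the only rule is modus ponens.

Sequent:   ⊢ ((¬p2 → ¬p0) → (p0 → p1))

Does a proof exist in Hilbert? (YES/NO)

Truth-table refutation:
  v=000: Γ:[] Δ:[((¬p2 → ¬p0) → (p0 → p1))=T] refutes=False
  v=001: Γ:[] Δ:[((¬p2 → ¬p0) → (p0 → p1))=T] refutes=False
  v=010: Γ:[] Δ:[((¬p2 → ¬p0) → (p0 → p1))=T] refutes=False
  v=011: Γ:[] Δ:[((¬p2 → ¬p0) → (p0 → p1))=T] refutes=False
  v=100: Γ:[] Δ:[((¬p2 → ¬p0) → (p0 → p1))=T] refutes=False
  v=101: Γ:[] Δ:[((¬p2 → ¬p0) → (p0 → p1))=F] refutes=True  ← countermodel

Result: NO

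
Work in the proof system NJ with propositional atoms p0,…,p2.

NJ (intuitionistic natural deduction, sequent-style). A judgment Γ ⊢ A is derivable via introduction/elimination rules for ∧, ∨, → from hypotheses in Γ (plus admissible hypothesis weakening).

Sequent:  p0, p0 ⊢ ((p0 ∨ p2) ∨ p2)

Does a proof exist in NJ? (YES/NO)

Derivation trace:
[∨I₁] p0, p0 ⊢ ((p0 ∨ p2) ∨ p2)
  [Wk] p0, p0 ⊢ (p0 ∨ p2)
    [∨I₁] p0 ⊢ (p0 ∨ p2)
      [Ax] p0 ⊢ p0

Result: YES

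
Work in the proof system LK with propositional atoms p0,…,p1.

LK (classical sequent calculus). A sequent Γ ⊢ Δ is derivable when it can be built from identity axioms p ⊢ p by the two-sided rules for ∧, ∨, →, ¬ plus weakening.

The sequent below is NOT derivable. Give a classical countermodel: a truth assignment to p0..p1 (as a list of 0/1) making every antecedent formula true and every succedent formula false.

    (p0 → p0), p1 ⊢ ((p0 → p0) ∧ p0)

Truth-table refutation:
  v=00: Γ:[(p0 → p0)=T, p1=F] Δ:[((p0 → p0) ∧ p0)=F] refutes=False
  v=01: Γ:[(p0 → p0)=T, p1=T] Δ:[((p0 → p0) ∧ p0)=F] refutes=True  ← countermodel

Result: [0, 1]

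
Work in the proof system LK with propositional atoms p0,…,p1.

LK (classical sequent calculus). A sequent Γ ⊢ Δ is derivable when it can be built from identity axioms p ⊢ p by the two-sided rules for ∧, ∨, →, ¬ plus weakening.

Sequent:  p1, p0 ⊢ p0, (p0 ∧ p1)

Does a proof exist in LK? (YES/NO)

Derivation trace:
[∧R] p1, p0 ⊢ p0, (p0 ∧ p1)
  [WR] p0, p1 ⊢ p0, p0
    [WL] p0, p1 ⊢ p0
      [Ax] p0 ⊢ p0
  [WL] p1, p1 ⊢ p1
    [Ax] p1 ⊢ p1

Result: YES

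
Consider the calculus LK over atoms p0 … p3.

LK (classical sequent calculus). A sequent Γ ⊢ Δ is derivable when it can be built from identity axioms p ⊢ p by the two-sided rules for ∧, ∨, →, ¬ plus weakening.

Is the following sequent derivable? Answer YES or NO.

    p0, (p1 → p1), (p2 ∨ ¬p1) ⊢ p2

Search for a countermodel by truth-table:
  v=0000: Γ:[p0=F, (p1 → p1)=T, (p2 ∨ ¬p1)=T] Δ:[p2=F] refutes=False
  v=0001: Γ:[p0=F, (p1 → p1)=T, (p2 ∨ ¬p1)=T] Δ:[p2=F] refutes=False
  v=0010: Γ:[p0=F, (p1 → p1)=T, (p2 ∨ ¬p1)=T] Δ:[p2=T] refutes=False
  v=0011: Γ:[p0=F, (p1 → p1)=T, (p2 ∨ ¬p1)=T] Δ:[p2=T] refutes=False
  v=0100: Γ:[p0=F, (p1 → p1)=T, (p2 ∨ ¬p1)=F] Δ:[p2=F] refutes=False
  v=0101: Γ:[p0=F, (p1 → p1)=T, (p2 ∨ ¬p1)=F] Δ:[p2=F] refutes=False
  v=0110: Γ:[p0=F, (p1 → p1)=T, (p2 ∨ ¬p1)=T] Δ:[p2=T] refutes=False
  v=0111: Γ:[p0=F, (p1 → p1)=T, (p2 ∨ ¬p1)=T] Δ:[p2=T] refutes=False
  v=1000: Γ:[p0=T, (p1 → p1)=T, (p2 ∨ ¬p1)=T] Δ:[p2=F] refutes=True  ← countermodel

Result: NO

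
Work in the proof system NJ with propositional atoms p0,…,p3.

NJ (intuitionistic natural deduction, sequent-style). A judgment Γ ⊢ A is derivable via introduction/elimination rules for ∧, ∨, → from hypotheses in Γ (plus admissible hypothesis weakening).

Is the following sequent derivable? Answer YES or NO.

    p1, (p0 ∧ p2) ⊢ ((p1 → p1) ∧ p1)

Derivation trace:
[Wk] p1, (p0 ∧ p2) ⊢ ((p1 → p1) ∧ p1)
  [∧I] p1 ⊢ ((p1 → p1) ∧ p1)
    [→I]  ⊢ (p1 → p1)
      [Ax] p1 ⊢ p1
    [Ax] p1 ⊢ p1

Result: YES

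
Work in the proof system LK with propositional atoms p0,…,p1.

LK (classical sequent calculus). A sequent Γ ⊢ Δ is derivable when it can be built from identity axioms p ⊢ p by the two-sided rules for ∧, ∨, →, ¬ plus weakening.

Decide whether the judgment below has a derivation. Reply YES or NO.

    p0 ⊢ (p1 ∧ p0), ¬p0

Enumerate valuations to refute Γ ⊢ Δ:
  v=00: Γ:[p0=F] Δ:[(p1 ∧ p0)=F, ¬p0=T] refutes=False
  v=01: Γ:[p0=F] Δ:[(p1 ∧ p0)=F, ¬p0=T] refutes=False
  v=10: Γ:[p0=T] Δ:[(p1 ∧ p0)=F, ¬p0=F] refutes=True  ← countermodel

Result: NO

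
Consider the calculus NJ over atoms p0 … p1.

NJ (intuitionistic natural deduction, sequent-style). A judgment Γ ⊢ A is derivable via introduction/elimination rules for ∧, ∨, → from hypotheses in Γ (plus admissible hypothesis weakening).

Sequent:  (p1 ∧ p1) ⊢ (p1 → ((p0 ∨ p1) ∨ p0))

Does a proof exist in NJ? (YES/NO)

Proof tree:
[→I] (p1 ∧ p1) ⊢ (p1 → ((p0 ∨ p1) ∨ p0))
  [∨I₁] p1, (p1 ∧ p1) ⊢ ((p0 ∨ p1) ∨ p0)
    [∨I₂] p1, (p1 ∧ p1) ⊢ (p0 ∨ p1)
      [Wk] p1, (p1 ∧ p1) ⊢ p1
        [Ax] p1 ⊢ p1

Result: YES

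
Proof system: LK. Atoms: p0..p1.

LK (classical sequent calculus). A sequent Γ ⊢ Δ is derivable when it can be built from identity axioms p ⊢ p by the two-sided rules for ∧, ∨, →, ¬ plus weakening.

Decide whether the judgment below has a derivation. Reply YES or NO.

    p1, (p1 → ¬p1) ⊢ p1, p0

Derivation (root first):
[→L] p1, (p1 → ¬p1) ⊢ p1, p0
  [WR] p1 ⊢ p1, p0, p1
    [WR] p1 ⊢ p1, p0
      [Ax] p1 ⊢ p1
  [¬L] p1, ¬p1 ⊢ 
    [Ax] p1 ⊢ p1

Result: YES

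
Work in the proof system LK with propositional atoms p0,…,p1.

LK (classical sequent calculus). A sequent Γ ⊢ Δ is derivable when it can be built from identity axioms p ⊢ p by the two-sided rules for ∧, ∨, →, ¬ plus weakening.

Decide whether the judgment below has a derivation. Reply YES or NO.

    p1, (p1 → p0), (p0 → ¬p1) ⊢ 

Derivation trace:
[→L] p1, (p1 → p0), (p0 → ¬p1) ⊢ 
  [→L] p1, (p1 → p0) ⊢ p0
    [Ax] p1 ⊢ p1
    [Ax] p0 ⊢ p0
  [¬L] p1, ¬p1 ⊢ 
    [Ax] p1 ⊢ p1

Result: YES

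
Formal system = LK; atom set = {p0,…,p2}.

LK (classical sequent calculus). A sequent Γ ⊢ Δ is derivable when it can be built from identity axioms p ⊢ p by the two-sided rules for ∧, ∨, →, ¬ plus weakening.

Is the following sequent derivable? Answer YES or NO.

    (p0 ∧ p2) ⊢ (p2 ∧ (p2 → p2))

Proof tree:
[∧L] (p0 ∧ p2) ⊢ (p2 ∧ (p2 → p2))
  [WL] p2, p0 ⊢ (p2 ∧ (p2 → p2))
    [∧R] p2 ⊢ (p2 ∧ (p2 → p2))
      [Ax] p2 ⊢ p2
      [→R]  ⊢ (p2 → p2)
        [Ax] p2 ⊢ p2

Result: YES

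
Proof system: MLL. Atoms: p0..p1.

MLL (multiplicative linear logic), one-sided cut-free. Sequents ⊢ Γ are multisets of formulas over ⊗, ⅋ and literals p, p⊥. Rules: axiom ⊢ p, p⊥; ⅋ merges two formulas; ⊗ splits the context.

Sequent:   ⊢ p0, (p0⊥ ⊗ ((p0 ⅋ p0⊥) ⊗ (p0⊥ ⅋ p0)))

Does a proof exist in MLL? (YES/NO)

Proof tree:
[⊗]  ⊢ p0, (p0⊥ ⊗ ((p0 ⅋ p0⊥) ⊗ (p0⊥ ⅋ p0)))
  [Ax]  ⊢ p0, p0⊥
  [⊗]  ⊢ ((p0 ⅋ p0⊥) ⊗ (p0⊥ ⅋ p0))
    [⅋]  ⊢ (p0 ⅋ p0⊥)
      [Ax]  ⊢ p0, p0⊥
    [⅋]  ⊢ (p0⊥ ⅋ p0)
      [Ax]  ⊢ p0, p0⊥

Result: YES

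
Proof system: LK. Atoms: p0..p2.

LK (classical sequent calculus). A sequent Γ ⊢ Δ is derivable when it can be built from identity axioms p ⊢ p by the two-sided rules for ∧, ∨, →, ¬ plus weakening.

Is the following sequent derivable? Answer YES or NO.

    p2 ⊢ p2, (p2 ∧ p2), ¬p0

Derivation (root first):
[¬R] p2 ⊢ p2, (p2 ∧ p2), ¬p0
  [∧R] p2, p0 ⊢ p2, (p2 ∧ p2)
    [WL] p2, p2 ⊢ p2
      [Ax] p2 ⊢ p2
    [WL] p2, p0 ⊢ p2, p2
      [WR] p2 ⊢ p2, p2
        [Ax] p2 ⊢ p2

Result: YES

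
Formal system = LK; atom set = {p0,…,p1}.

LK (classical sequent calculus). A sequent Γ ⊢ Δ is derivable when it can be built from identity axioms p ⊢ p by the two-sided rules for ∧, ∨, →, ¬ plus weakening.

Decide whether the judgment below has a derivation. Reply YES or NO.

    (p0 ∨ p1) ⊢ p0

Search for a countermodel by truth-table:
  v=00: Γ:[(p0 ∨ p1)=F] Δ:[p0=F] refutes=False
  v=01: Γ:[(p0 ∨ p1)=T] Δ:[p0=F] refutes=True  ← countermodel

Result: NO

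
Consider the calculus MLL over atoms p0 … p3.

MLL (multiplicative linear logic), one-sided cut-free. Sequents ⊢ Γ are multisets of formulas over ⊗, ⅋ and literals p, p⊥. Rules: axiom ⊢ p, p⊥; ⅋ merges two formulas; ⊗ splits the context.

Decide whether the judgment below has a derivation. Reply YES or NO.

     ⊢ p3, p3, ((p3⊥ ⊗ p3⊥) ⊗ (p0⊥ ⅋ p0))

Derivation trace:
[⊗]  ⊢ p3, p3, ((p3⊥ ⊗ p3⊥) ⊗ (p0⊥ ⅋ p0))
  [⊗]  ⊢ p3, p3, (p3⊥ ⊗ p3⊥)
    [Ax]  ⊢ p3, p3⊥
    [Ax]  ⊢ p3, p3⊥
  [⅋]  ⊢ (p0⊥ ⅋ p0)
    [Ax]  ⊢ p0, p0⊥

Result: YES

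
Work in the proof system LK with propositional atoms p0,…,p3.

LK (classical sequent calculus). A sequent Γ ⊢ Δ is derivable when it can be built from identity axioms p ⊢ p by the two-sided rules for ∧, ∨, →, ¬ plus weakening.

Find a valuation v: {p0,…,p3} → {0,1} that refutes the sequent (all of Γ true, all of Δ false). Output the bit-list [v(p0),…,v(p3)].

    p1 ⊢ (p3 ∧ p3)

Enumerate valuations to refute Γ ⊢ Δ:
  v=0000: Γ:[p1=F] Δ:[(p3 ∧ p3)=F] refutes=False
  v=0001: Γ:[p1=F] Δ:[(p3 ∧ p3)=T] refutes=False
  v=0010: Γ:[p1=F] Δ:[(p3 ∧ p3)=F] refutes=False
  v=0011: Γ:[p1=F] Δ:[(p3 ∧ p3)=T] refutes=False
  v=0100: Γ:[p1=T] Δ:[(p3 ∧ p3)=F] refutes=True  ← countermodel

Result: [0, 1, 0, 0]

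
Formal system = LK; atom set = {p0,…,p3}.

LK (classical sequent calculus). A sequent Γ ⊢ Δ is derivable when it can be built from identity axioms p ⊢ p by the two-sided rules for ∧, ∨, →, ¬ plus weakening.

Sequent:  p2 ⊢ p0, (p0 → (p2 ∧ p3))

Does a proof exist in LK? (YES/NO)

Derivation (root first):
[→R] p2 ⊢ p0, (p0 → (p2 ∧ p3))
  [∧R] p2, p0 ⊢ p0, (p2 ∧ p3)
    [Ax] p2 ⊢ p2
    [WR] p0 ⊢ p0, p3
      [Ax] p0 ⊢ p0

Result: YES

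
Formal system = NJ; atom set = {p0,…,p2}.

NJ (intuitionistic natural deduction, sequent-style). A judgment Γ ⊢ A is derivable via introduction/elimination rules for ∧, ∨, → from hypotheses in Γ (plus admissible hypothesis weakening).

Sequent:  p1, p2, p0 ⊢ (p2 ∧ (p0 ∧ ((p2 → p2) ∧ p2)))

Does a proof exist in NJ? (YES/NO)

Derivation trace:
[∧I] p1, p2, p0 ⊢ (p2 ∧ (p0 ∧ ((p2 → p2) ∧ p2)))
  [Wk] p2, p1 ⊢ p2
    [Ax] p2 ⊢ p2
  [∧I] p2, p0 ⊢ (p0 ∧ ((p2 → p2) ∧ p2))
    [Ax] p0 ⊢ p0
    [∧I] p2 ⊢ ((p2 → p2) ∧ p2)
      [→I]  ⊢ (p2 → p2)
        [Ax] p2 ⊢ p2
      [Ax] p2 ⊢ p2

Result: YES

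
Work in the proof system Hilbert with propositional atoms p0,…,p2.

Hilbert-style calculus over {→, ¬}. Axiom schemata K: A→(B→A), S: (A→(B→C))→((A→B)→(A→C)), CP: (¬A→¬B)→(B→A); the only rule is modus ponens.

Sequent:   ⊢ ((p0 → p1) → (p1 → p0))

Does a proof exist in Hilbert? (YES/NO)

Search for a countermodel by truth-table:
  v=000: Γ:[] Δ:[((p0 → p1) → (p1 → p0))=T] refutes=False
  v=001: Γ:[] Δ:[((p0 → p1) → (p1 → p0))=T] refutes=False
  v=010: Γ:[] Δ:[((p0 → p1) → (p1 → p0))=F] refutes=True  ← countermodel

Result: NO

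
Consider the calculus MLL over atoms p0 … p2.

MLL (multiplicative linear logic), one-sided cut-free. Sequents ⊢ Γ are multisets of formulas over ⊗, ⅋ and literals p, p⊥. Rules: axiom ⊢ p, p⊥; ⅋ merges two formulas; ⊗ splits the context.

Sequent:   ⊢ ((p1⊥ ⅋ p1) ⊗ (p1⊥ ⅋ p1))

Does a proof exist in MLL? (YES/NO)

Derivation trace:
[⊗]  ⊢ ((p1⊥ ⅋ p1) ⊗ (p1⊥ ⅋ p1))
  [⅋]  ⊢ (p1⊥ ⅋ p1)
    [Ax]  ⊢ p1, p1⊥
  [⅋]  ⊢ (p1⊥ ⅋ p1)
    [Ax]  ⊢ p1, p1⊥

Result: YES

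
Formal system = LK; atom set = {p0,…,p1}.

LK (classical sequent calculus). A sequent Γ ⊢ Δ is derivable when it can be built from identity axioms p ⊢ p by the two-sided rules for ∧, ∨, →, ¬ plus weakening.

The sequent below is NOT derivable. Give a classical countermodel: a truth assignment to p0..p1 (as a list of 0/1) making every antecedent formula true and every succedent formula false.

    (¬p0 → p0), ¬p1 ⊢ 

Enumerate valuations to refute Γ ⊢ Δ:
  v=00: Γ:[(¬p0 → p0)=F, ¬p1=T] Δ:[] refutes=False
  v=01: Γ:[(¬p0 → p0)=F, ¬p1=F] Δ:[] refutes=False
  v=10: Γ:[(¬p0 → p0)=T, ¬p1=T] Δ:[] refutes=True  ← countermodel

Result: [1, 0]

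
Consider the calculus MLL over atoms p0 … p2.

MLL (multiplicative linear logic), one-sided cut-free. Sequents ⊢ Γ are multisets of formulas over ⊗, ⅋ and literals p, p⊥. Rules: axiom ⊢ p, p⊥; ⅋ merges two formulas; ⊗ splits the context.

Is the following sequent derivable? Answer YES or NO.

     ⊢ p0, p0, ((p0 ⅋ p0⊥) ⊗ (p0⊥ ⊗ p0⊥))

Derivation (root first):
[⊗]  ⊢ p0, p0, ((p0 ⅋ p0⊥) ⊗ (p0⊥ ⊗ p0⊥))
  [⅋]  ⊢ (p0 ⅋ p0⊥)
    [Ax]  ⊢ p0, p0⊥
  [⊗]  ⊢ p0, p0, (p0⊥ ⊗ p0⊥)
    [Ax]  ⊢ p0, p0⊥
    [Ax]  ⊢ p0, p0⊥

Result: YES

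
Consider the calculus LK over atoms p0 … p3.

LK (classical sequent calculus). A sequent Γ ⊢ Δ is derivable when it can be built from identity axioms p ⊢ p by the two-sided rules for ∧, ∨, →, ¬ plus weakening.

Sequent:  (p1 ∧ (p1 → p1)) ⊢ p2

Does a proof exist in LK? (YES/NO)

Truth-table refutation:
  v=0000: Γ:[(p1 ∧ (p1 → p1))=F] Δ:[p2=F] refutes=False
  v=0001: Γ:[(p1 ∧ (p1 → p1))=F] Δ:[p2=F] refutes=False
  v=0010: Γ:[(p1 ∧ (p1 → p1))=F] Δ:[p2=T] refutes=False
  v=0011: Γ:[(p1 ∧ (p1 → p1))=F] Δ:[p2=T] refutes=False
  v=0100: Γ:[(p1 ∧ (p1 → p1))=T] Δ:[p2=F] refutes=True  ← countermodel

Result: NO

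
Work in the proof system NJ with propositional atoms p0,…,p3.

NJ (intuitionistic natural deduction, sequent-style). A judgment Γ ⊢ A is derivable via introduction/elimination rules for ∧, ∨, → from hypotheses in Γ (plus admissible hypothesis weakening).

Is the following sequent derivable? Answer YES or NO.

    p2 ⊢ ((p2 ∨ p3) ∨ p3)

Proof tree:
[∨I₁] p2 ⊢ ((p2 ∨ p3) ∨ p3)
  [∨I₁] p2 ⊢ (p2 ∨ p3)
    [Ax] p2 ⊢ p2

Result: YES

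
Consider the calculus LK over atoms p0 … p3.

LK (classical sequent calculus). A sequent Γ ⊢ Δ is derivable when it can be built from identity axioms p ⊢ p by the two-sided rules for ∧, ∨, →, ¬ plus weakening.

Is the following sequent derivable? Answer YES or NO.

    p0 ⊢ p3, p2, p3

Truth-table refutation:
  v=0000: Γ:[p0=F] Δ:[p3=F, p2=F, p3=F] refutes=False
  v=0001: Γ:[p0=F] Δ:[p3=T, p2=F, p3=T] refutes=False
  v=0010: Γ:[p0=F] Δ:[p3=F, p2=T, p3=F] refutes=False
  v=0011: Γ:[p0=F] Δ:[p3=T, p2=T, p3=T] refutes=False
  v=0100: Γ:[p0=F] Δ:[p3=F, p2=F, p3=F] refutes=False
  v=0101: Γ:[p0=F] Δ:[p3=T, p2=F, p3=T] refutes=False
  v=0110: Γ:[p0=F] Δ:[p3=F, p2=T, p3=F] refutes=False
  v=0111: Γ:[p0=F] Δ:[p3=T, p2=T, p3=T] refutes=False
  v=1000: Γ:[p0=T] Δ:[p3=F, p2=F, p3=F] refutes=True  ← countermodel

Result: NO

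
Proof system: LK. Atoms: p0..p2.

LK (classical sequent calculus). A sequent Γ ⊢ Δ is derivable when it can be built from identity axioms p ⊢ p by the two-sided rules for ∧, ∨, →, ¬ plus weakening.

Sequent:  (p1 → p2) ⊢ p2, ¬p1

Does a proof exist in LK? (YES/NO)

Proof tree:
[¬R] (p1 → p2) ⊢ p2, ¬p1
  [→L] p1, (p1 → p2) ⊢ p2
    [Ax] p1 ⊢ p1
    [Ax] p2 ⊢ p2

Result: YES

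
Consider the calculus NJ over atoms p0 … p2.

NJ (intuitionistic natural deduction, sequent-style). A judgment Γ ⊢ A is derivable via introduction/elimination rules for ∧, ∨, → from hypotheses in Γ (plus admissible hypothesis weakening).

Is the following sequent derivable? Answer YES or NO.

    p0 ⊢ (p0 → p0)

Derivation (root first):
[Wk] p0 ⊢ (p0 → p0)
  [→I]  ⊢ (p0 → p0)
    [Ax] p0 ⊢ p0

Result: YES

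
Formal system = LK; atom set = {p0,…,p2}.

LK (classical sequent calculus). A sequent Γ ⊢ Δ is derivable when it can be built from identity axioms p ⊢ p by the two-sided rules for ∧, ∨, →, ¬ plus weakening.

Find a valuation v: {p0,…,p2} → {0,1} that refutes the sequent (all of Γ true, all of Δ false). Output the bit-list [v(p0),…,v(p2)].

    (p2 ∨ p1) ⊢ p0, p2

Search for a countermodel by truth-table:
  v=000: Γ:[(p2 ∨ p1)=F] Δ:[p0=F, p2=F] refutes=False
  v=001: Γ:[(p2 ∨ p1)=T] Δ:[p0=F, p2=T] refutes=False
  v=010: Γ:[(p2 ∨ p1)=T] Δ:[p0=F, p2=F] refutes=True  ← countermodel

Result: [0, 1, 0]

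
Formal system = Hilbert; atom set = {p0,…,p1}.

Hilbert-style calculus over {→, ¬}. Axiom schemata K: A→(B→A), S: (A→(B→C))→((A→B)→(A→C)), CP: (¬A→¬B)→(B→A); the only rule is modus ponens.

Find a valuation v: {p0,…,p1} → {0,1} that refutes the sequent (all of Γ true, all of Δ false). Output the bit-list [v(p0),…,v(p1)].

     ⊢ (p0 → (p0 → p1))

Search for a countermodel by truth-table:
  v=00: Γ:[] Δ:[(p0 → (p0 → p1))=T] refutes=False
  v=01: Γ:[] Δ:[(p0 → (p0 → p1))=T] refutes=False
  v=10: Γ:[] Δ:[(p0 → (p0 → p1))=F] refutes=True  ← countermodel

Result: [1, 0]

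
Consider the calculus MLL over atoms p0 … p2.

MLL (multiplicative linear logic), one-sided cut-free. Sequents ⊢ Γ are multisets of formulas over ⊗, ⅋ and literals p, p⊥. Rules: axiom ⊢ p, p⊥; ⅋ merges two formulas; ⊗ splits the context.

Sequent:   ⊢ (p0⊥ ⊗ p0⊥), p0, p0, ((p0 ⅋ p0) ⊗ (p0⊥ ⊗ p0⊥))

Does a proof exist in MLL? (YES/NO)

Proof tree:
[⊗]  ⊢ (p0⊥ ⊗ p0⊥), p0, p0, ((p0 ⅋ p0) ⊗ (p0⊥ ⊗ p0⊥))
  [⅋]  ⊢ (p0⊥ ⊗ p0⊥), (p0 ⅋ p0)
    [⊗]  ⊢ p0, p0, (p0⊥ ⊗ p0⊥)
      [Ax]  ⊢ p0, p0⊥
      [Ax]  ⊢ p0, p0⊥
  [⊗]  ⊢ p0, p0, (p0⊥ ⊗ p0⊥)
    [Ax]  ⊢ p0, p0⊥
    [Ax]  ⊢ p0, p0⊥

Result: YES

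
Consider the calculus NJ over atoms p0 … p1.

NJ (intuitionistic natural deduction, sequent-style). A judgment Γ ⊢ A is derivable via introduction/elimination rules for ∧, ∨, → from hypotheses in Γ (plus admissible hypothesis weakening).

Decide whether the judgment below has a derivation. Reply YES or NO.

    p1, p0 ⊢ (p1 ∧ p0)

Derivation trace:
[∧I] p1, p0 ⊢ (p1 ∧ p0)
  [Wk] p1, p0 ⊢ p1
    [Ax] p1 ⊢ p1
  [Ax] p0 ⊢ p0

Result: YES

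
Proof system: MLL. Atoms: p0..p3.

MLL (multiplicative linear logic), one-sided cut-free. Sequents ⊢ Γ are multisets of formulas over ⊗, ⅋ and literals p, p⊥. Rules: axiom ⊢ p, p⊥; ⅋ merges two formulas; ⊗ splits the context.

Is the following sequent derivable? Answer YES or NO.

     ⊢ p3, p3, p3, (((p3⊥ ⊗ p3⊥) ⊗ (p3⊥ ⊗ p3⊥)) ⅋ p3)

Derivation (root first):
[⅋]  ⊢ p3, p3, p3, (((p3⊥ ⊗ p3⊥) ⊗ (p3⊥ ⊗ p3⊥)) ⅋ p3)
  [⊗]  ⊢ p3, p3, p3, p3, ((p3⊥ ⊗ p3⊥) ⊗ (p3⊥ ⊗ p3⊥))
    [⊗]  ⊢ p3, p3, (p3⊥ ⊗ p3⊥)
      [Ax]  ⊢ p3, p3⊥
      [Ax]  ⊢ p3, p3⊥
    [⊗]  ⊢ p3, p3, (p3⊥ ⊗ p3⊥)
      [Ax]  ⊢ p3, p3⊥
      [Ax]  ⊢ p3, p3⊥

Result: YES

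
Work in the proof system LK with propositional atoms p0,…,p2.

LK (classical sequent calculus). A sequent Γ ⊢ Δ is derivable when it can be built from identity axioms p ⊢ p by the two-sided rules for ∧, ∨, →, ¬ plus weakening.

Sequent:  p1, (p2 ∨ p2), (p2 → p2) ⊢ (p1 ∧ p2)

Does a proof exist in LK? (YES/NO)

Derivation (root first):
[→L] p1, (p2 ∨ p2), (p2 → p2) ⊢ (p1 ∧ p2)
  [∨L] (p2 ∨ p2) ⊢ p2
    [Ax] p2 ⊢ p2
    [Ax] p2 ⊢ p2
  [∧R] p1, p2 ⊢ (p1 ∧ p2)
    [Ax] p1 ⊢ p1
    [Ax] p2 ⊢ p2

Result: YES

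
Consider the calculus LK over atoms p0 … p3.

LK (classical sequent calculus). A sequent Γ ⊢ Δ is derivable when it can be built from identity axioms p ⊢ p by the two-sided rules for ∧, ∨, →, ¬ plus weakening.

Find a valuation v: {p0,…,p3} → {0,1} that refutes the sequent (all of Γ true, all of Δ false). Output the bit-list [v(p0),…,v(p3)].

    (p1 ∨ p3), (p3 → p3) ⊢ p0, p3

Truth-table refutation:
  v=0000: Γ:[(p1 ∨ p3)=F, (p3 → p3)=T] Δ:[p0=F, p3=F] refutes=False
  v=0001: Γ:[(p1 ∨ p3)=T, (p3 → p3)=T] Δ:[p0=F, p3=T] refutes=False
  v=0010: Γ:[(p1 ∨ p3)=F, (p3 → p3)=T] Δ:[p0=F, p3=F] refutes=False
  v=0011: Γ:[(p1 ∨ p3)=T, (p3 → p3)=T] Δ:[p0=F, p3=T] refutes=False
  v=0100: Γ:[(p1 ∨ p3)=T, (p3 → p3)=T] Δ:[p0=F, p3=F] refutes=True  ← countermodel

Result: [0, 1, 0, 0]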